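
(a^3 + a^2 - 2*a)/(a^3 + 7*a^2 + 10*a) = (a - 1)/(a + 5)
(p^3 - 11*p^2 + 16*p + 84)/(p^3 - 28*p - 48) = (p - 7)/(p + 4)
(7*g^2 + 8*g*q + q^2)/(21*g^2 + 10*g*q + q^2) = (g + q)/(3*g + q)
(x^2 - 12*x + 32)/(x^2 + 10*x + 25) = (x^2 - 12*x + 32)/(x^2 + 10*x + 25)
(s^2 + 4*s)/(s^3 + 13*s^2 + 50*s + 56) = s/(s^2 + 9*s + 14)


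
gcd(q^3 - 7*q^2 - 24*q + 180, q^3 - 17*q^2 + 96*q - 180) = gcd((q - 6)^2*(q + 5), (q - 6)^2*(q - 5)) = q^2 - 12*q + 36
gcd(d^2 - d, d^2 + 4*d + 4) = 1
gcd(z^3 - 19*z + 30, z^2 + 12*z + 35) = z + 5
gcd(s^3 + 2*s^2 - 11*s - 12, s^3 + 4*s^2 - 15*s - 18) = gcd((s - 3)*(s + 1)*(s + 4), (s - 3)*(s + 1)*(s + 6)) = s^2 - 2*s - 3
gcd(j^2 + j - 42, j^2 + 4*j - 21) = j + 7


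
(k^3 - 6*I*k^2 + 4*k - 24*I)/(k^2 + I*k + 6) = (k^2 - 4*I*k + 12)/(k + 3*I)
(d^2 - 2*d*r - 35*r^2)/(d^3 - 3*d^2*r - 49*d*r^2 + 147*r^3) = (-d - 5*r)/(-d^2 - 4*d*r + 21*r^2)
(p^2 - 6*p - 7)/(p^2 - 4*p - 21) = (p + 1)/(p + 3)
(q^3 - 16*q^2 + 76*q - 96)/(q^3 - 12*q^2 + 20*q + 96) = (q - 2)/(q + 2)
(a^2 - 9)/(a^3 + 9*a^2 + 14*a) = (a^2 - 9)/(a*(a^2 + 9*a + 14))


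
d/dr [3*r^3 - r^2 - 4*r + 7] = 9*r^2 - 2*r - 4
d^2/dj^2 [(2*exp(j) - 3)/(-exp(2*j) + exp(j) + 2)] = (-2*exp(4*j) + 10*exp(3*j) - 33*exp(2*j) + 31*exp(j) - 14)*exp(j)/(exp(6*j) - 3*exp(5*j) - 3*exp(4*j) + 11*exp(3*j) + 6*exp(2*j) - 12*exp(j) - 8)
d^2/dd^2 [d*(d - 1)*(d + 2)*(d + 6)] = 12*d^2 + 42*d + 8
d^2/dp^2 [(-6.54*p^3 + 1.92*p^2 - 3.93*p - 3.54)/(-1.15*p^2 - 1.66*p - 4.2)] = (-1.4210854715202e-14*p^4 - 9.407742*p^3 + 357.31278*p^2 + 618.84936*p - 137.224272)/(1.520875*p^6 + 6.58605*p^5 + 26.17032*p^4 + 52.681096*p^3 + 95.57856*p^2 + 87.8472*p + 74.088)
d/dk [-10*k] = -10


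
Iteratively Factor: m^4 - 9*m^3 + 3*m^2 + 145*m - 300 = (m - 3)*(m^3 - 6*m^2 - 15*m + 100) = (m - 5)*(m - 3)*(m^2 - m - 20) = (m - 5)*(m - 3)*(m + 4)*(m - 5)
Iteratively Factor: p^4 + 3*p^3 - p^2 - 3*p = (p)*(p^3 + 3*p^2 - p - 3) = p*(p - 1)*(p^2 + 4*p + 3) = p*(p - 1)*(p + 3)*(p + 1)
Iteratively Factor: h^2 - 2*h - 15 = (h + 3)*(h - 5)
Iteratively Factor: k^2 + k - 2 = (k + 2)*(k - 1)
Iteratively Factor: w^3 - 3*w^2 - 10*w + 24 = (w - 2)*(w^2 - w - 12) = (w - 4)*(w - 2)*(w + 3)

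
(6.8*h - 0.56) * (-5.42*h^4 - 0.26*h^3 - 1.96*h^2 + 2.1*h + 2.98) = -36.856*h^5 + 1.2672*h^4 - 13.1824*h^3 + 15.3776*h^2 + 19.088*h - 1.6688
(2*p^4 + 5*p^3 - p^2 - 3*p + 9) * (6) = 12*p^4 + 30*p^3 - 6*p^2 - 18*p + 54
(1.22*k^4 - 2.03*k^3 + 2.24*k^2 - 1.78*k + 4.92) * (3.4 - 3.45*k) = -4.209*k^5 + 11.1515*k^4 - 14.63*k^3 + 13.757*k^2 - 23.026*k + 16.728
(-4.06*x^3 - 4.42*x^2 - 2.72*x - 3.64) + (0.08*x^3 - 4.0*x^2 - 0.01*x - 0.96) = -3.98*x^3 - 8.42*x^2 - 2.73*x - 4.6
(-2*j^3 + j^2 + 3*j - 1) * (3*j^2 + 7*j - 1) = -6*j^5 - 11*j^4 + 18*j^3 + 17*j^2 - 10*j + 1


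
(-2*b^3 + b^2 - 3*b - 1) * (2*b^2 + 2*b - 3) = -4*b^5 - 2*b^4 + 2*b^3 - 11*b^2 + 7*b + 3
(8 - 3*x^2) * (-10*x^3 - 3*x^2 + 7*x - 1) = 30*x^5 + 9*x^4 - 101*x^3 - 21*x^2 + 56*x - 8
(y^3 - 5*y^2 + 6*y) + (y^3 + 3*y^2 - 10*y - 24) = 2*y^3 - 2*y^2 - 4*y - 24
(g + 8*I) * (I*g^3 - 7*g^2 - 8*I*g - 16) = I*g^4 - 15*g^3 - 64*I*g^2 + 48*g - 128*I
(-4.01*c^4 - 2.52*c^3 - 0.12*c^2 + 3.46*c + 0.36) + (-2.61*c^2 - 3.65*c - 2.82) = -4.01*c^4 - 2.52*c^3 - 2.73*c^2 - 0.19*c - 2.46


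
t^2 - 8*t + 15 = (t - 5)*(t - 3)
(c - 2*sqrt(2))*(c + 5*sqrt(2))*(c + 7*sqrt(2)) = c^3 + 10*sqrt(2)*c^2 + 22*c - 140*sqrt(2)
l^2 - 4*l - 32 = (l - 8)*(l + 4)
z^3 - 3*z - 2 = (z - 2)*(z + 1)^2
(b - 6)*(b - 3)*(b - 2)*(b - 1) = b^4 - 12*b^3 + 47*b^2 - 72*b + 36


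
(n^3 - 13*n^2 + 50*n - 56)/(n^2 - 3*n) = (n^3 - 13*n^2 + 50*n - 56)/(n*(n - 3))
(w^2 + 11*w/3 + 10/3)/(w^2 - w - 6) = (w + 5/3)/(w - 3)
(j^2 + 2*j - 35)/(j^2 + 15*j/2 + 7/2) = 2*(j - 5)/(2*j + 1)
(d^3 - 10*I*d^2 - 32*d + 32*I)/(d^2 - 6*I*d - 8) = d - 4*I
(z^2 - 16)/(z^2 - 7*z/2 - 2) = 2*(z + 4)/(2*z + 1)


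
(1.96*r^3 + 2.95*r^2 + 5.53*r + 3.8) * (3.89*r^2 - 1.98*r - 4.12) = 7.6244*r^5 + 7.5947*r^4 + 7.5955*r^3 - 8.3214*r^2 - 30.3076*r - 15.656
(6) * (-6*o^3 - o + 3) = -36*o^3 - 6*o + 18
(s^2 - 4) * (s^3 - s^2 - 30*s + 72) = s^5 - s^4 - 34*s^3 + 76*s^2 + 120*s - 288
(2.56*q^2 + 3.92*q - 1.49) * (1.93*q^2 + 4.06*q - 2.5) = 4.9408*q^4 + 17.9592*q^3 + 6.6395*q^2 - 15.8494*q + 3.725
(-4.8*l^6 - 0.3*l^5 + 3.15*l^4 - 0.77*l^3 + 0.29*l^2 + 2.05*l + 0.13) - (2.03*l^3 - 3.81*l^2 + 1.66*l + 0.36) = -4.8*l^6 - 0.3*l^5 + 3.15*l^4 - 2.8*l^3 + 4.1*l^2 + 0.39*l - 0.23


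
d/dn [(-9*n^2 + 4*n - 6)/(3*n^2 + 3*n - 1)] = (-39*n^2 + 54*n + 14)/(9*n^4 + 18*n^3 + 3*n^2 - 6*n + 1)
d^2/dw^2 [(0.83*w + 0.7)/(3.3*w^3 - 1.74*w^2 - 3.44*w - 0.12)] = (54.2322*w^5 + 62.88084*w^4 - 40.440264*w^3 - 31.01832*w^2 + 25.762896*w + 15.589472)/(35.937*w^9 - 56.8458*w^8 - 82.41156*w^7 + 109.326456*w^6 + 90.042048*w^5 - 54.687888*w^4 - 44.874656*w^3 - 4.335264*w^2 - 0.148608*w - 0.001728)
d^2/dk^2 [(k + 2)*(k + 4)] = 2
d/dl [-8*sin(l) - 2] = -8*cos(l)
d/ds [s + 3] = 1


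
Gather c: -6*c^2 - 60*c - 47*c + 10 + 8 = -6*c^2 - 107*c + 18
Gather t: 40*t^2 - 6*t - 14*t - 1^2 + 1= 40*t^2 - 20*t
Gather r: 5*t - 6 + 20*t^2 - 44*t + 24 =20*t^2 - 39*t + 18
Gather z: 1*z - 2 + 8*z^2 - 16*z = 8*z^2 - 15*z - 2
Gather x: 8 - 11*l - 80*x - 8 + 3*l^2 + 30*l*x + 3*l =3*l^2 - 8*l + x*(30*l - 80)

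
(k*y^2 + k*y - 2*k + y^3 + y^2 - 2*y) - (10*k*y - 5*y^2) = k*y^2 - 9*k*y - 2*k + y^3 + 6*y^2 - 2*y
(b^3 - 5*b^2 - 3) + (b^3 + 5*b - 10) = 2*b^3 - 5*b^2 + 5*b - 13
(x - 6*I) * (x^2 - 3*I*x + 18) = x^3 - 9*I*x^2 - 108*I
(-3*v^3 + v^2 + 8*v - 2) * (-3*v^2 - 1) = 9*v^5 - 3*v^4 - 21*v^3 + 5*v^2 - 8*v + 2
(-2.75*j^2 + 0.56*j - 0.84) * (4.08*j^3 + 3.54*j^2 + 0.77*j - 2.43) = -11.22*j^5 - 7.4502*j^4 - 3.5623*j^3 + 4.1401*j^2 - 2.0076*j + 2.0412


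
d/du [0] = 0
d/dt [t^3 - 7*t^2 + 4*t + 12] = 3*t^2 - 14*t + 4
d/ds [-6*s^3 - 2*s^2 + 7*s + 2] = -18*s^2 - 4*s + 7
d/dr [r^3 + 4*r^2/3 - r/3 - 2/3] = 3*r^2 + 8*r/3 - 1/3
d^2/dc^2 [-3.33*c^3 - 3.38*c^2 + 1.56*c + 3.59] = -19.98*c - 6.76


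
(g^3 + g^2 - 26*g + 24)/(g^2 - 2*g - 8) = (g^2 + 5*g - 6)/(g + 2)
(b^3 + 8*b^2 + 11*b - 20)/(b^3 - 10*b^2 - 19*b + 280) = (b^2 + 3*b - 4)/(b^2 - 15*b + 56)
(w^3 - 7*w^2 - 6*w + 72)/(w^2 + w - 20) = (w^2 - 3*w - 18)/(w + 5)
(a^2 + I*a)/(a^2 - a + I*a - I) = a/(a - 1)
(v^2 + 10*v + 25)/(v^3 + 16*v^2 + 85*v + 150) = 1/(v + 6)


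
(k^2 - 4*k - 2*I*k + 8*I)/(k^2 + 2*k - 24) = (k - 2*I)/(k + 6)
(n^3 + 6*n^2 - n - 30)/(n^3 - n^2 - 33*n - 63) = (n^2 + 3*n - 10)/(n^2 - 4*n - 21)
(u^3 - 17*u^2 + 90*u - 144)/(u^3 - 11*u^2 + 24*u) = (u - 6)/u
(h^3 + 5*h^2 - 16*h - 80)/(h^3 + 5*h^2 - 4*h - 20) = (h^2 - 16)/(h^2 - 4)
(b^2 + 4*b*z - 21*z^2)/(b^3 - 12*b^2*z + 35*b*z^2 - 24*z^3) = (b + 7*z)/(b^2 - 9*b*z + 8*z^2)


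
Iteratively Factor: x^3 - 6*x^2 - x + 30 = (x - 3)*(x^2 - 3*x - 10) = (x - 3)*(x + 2)*(x - 5)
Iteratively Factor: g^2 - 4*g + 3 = (g - 3)*(g - 1)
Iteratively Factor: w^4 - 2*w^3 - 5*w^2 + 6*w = (w - 3)*(w^3 + w^2 - 2*w) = (w - 3)*(w - 1)*(w^2 + 2*w) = w*(w - 3)*(w - 1)*(w + 2)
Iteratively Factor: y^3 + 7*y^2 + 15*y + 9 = (y + 3)*(y^2 + 4*y + 3) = (y + 3)^2*(y + 1)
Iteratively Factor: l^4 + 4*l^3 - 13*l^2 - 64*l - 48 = (l + 1)*(l^3 + 3*l^2 - 16*l - 48) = (l - 4)*(l + 1)*(l^2 + 7*l + 12) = (l - 4)*(l + 1)*(l + 4)*(l + 3)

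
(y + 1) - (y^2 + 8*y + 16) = -y^2 - 7*y - 15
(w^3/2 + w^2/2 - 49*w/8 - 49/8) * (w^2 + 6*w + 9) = w^5/2 + 7*w^4/2 + 11*w^3/8 - 307*w^2/8 - 735*w/8 - 441/8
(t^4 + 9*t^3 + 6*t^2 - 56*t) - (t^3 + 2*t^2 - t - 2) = t^4 + 8*t^3 + 4*t^2 - 55*t + 2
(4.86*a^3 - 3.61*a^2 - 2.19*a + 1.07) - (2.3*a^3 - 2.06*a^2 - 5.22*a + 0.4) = 2.56*a^3 - 1.55*a^2 + 3.03*a + 0.67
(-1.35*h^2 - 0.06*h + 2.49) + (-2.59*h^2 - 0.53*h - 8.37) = -3.94*h^2 - 0.59*h - 5.88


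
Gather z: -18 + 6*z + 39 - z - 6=5*z + 15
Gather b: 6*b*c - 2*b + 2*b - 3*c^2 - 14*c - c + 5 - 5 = 6*b*c - 3*c^2 - 15*c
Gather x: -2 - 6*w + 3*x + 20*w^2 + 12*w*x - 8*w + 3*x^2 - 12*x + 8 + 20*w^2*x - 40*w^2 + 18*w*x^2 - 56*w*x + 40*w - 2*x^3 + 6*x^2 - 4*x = -20*w^2 + 26*w - 2*x^3 + x^2*(18*w + 9) + x*(20*w^2 - 44*w - 13) + 6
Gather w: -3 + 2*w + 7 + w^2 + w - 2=w^2 + 3*w + 2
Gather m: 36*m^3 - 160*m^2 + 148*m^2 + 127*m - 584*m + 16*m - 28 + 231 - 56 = 36*m^3 - 12*m^2 - 441*m + 147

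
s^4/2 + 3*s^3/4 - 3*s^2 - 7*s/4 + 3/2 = (s/2 + 1/2)*(s - 2)*(s - 1/2)*(s + 3)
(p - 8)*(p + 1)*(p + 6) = p^3 - p^2 - 50*p - 48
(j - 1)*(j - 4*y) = j^2 - 4*j*y - j + 4*y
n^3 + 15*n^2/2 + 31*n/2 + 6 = (n + 1/2)*(n + 3)*(n + 4)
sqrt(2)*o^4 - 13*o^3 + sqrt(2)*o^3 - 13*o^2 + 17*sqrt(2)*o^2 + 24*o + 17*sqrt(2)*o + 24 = (o + 1)*(o - 4*sqrt(2))*(o - 3*sqrt(2))*(sqrt(2)*o + 1)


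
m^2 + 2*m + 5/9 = (m + 1/3)*(m + 5/3)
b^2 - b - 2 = (b - 2)*(b + 1)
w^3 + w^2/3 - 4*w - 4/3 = (w - 2)*(w + 1/3)*(w + 2)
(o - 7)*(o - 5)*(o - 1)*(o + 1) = o^4 - 12*o^3 + 34*o^2 + 12*o - 35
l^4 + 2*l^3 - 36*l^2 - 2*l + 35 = (l - 5)*(l - 1)*(l + 1)*(l + 7)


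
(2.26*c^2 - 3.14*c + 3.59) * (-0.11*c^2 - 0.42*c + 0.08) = -0.2486*c^4 - 0.6038*c^3 + 1.1047*c^2 - 1.759*c + 0.2872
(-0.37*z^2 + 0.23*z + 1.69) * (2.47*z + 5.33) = -0.9139*z^3 - 1.404*z^2 + 5.4002*z + 9.0077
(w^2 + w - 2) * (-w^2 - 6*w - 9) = -w^4 - 7*w^3 - 13*w^2 + 3*w + 18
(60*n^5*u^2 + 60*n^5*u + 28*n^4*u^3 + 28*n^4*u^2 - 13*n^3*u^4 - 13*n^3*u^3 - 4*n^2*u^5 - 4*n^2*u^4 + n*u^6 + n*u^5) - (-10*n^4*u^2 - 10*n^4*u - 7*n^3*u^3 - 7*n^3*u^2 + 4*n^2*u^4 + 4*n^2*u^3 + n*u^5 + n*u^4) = 60*n^5*u^2 + 60*n^5*u + 28*n^4*u^3 + 38*n^4*u^2 + 10*n^4*u - 13*n^3*u^4 - 6*n^3*u^3 + 7*n^3*u^2 - 4*n^2*u^5 - 8*n^2*u^4 - 4*n^2*u^3 + n*u^6 - n*u^4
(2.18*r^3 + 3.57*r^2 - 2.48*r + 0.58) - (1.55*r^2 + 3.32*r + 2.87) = 2.18*r^3 + 2.02*r^2 - 5.8*r - 2.29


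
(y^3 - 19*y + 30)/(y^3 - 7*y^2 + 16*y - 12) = (y + 5)/(y - 2)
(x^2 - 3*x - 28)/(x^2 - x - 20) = (x - 7)/(x - 5)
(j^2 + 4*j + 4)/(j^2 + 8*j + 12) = (j + 2)/(j + 6)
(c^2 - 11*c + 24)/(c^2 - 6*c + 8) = (c^2 - 11*c + 24)/(c^2 - 6*c + 8)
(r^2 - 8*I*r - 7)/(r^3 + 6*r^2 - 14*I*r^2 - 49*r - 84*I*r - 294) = (r - I)/(r^2 + r*(6 - 7*I) - 42*I)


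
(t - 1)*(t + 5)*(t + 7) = t^3 + 11*t^2 + 23*t - 35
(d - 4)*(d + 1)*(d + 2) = d^3 - d^2 - 10*d - 8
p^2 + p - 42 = (p - 6)*(p + 7)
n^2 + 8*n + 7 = (n + 1)*(n + 7)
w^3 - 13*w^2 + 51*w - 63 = (w - 7)*(w - 3)^2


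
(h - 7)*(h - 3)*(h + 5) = h^3 - 5*h^2 - 29*h + 105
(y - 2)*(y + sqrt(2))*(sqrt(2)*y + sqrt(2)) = sqrt(2)*y^3 - sqrt(2)*y^2 + 2*y^2 - 2*sqrt(2)*y - 2*y - 4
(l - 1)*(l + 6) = l^2 + 5*l - 6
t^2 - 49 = (t - 7)*(t + 7)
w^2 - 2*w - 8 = (w - 4)*(w + 2)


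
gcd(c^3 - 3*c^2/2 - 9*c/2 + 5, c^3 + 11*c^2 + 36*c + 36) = c + 2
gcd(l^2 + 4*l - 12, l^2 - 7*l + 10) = l - 2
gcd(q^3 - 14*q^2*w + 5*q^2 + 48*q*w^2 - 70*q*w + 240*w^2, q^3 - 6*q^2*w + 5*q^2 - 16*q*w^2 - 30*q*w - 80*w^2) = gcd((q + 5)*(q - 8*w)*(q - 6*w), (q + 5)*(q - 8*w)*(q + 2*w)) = q^2 - 8*q*w + 5*q - 40*w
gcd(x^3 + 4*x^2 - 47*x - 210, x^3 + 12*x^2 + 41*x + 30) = x^2 + 11*x + 30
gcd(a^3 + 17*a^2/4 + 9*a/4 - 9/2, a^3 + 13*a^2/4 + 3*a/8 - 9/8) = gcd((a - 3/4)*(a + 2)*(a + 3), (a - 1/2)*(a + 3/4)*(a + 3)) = a + 3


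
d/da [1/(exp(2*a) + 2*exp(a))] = -(2*exp(a) + 2)*exp(-a)/(exp(a) + 2)^2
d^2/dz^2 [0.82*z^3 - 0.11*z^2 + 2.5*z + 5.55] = 4.92*z - 0.22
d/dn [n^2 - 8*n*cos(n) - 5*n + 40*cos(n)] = 8*n*sin(n) + 2*n - 40*sin(n) - 8*cos(n) - 5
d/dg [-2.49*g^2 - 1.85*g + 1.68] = -4.98*g - 1.85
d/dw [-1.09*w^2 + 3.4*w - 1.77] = 3.4 - 2.18*w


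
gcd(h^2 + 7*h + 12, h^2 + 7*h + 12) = h^2 + 7*h + 12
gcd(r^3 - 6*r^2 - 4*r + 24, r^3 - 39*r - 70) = r + 2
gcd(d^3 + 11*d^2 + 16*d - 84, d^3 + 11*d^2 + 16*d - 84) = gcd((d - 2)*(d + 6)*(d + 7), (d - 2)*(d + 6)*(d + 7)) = d^3 + 11*d^2 + 16*d - 84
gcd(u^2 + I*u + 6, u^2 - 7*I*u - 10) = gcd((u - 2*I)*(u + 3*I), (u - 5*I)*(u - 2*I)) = u - 2*I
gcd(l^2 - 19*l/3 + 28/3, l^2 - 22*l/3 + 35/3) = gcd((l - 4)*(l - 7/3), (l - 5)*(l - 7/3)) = l - 7/3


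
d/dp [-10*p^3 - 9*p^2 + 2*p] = -30*p^2 - 18*p + 2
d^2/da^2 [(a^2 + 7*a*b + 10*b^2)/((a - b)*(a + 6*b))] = 4*b*(a^3 + 24*a^2*b + 138*a*b^2 + 278*b^3)/(a^6 + 15*a^5*b + 57*a^4*b^2 - 55*a^3*b^3 - 342*a^2*b^4 + 540*a*b^5 - 216*b^6)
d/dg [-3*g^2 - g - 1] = -6*g - 1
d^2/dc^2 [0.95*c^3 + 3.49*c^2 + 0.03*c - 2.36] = 5.7*c + 6.98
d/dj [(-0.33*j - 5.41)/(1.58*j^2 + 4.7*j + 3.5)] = (0.5214*j^2 + 17.0956*j + 24.272)/(2.4964*j^4 + 14.852*j^3 + 33.15*j^2 + 32.9*j + 12.25)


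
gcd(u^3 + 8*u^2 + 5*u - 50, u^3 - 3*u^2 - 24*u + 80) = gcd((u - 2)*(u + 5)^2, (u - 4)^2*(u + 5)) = u + 5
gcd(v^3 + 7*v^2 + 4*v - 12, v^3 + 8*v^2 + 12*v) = v^2 + 8*v + 12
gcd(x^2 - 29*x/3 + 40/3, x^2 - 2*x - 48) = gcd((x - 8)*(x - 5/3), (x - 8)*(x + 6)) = x - 8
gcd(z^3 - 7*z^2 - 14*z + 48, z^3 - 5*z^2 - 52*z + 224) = z - 8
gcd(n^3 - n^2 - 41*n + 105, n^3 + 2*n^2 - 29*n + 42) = n^2 + 4*n - 21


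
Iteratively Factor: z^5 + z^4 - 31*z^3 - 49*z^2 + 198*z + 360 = (z - 5)*(z^4 + 6*z^3 - z^2 - 54*z - 72) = (z - 5)*(z + 3)*(z^3 + 3*z^2 - 10*z - 24) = (z - 5)*(z + 3)*(z + 4)*(z^2 - z - 6) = (z - 5)*(z - 3)*(z + 3)*(z + 4)*(z + 2)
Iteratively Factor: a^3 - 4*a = (a - 2)*(a^2 + 2*a) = (a - 2)*(a + 2)*(a)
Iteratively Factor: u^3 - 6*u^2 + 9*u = (u - 3)*(u^2 - 3*u) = (u - 3)^2*(u)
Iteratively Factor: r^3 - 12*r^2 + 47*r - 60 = (r - 5)*(r^2 - 7*r + 12) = (r - 5)*(r - 4)*(r - 3)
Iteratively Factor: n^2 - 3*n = (n)*(n - 3)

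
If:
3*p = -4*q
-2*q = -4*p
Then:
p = 0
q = 0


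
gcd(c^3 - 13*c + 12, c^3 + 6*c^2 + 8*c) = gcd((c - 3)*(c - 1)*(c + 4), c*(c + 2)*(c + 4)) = c + 4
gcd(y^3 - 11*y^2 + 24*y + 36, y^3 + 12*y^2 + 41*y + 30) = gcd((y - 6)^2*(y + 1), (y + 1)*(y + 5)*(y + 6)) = y + 1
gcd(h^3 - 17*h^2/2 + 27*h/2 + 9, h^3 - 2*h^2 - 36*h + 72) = h - 6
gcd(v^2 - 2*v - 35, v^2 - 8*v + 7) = v - 7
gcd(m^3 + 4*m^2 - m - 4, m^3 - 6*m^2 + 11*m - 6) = m - 1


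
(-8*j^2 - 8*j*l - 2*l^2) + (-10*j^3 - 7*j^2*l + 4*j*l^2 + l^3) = -10*j^3 - 7*j^2*l - 8*j^2 + 4*j*l^2 - 8*j*l + l^3 - 2*l^2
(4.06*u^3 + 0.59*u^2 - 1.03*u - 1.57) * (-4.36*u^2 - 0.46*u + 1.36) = -17.7016*u^5 - 4.44*u^4 + 9.741*u^3 + 8.1214*u^2 - 0.6786*u - 2.1352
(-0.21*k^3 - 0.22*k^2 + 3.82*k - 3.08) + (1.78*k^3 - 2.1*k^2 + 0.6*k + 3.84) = 1.57*k^3 - 2.32*k^2 + 4.42*k + 0.76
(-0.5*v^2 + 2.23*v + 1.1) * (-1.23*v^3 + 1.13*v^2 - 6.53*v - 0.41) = 0.615*v^5 - 3.3079*v^4 + 4.4319*v^3 - 13.1139*v^2 - 8.0973*v - 0.451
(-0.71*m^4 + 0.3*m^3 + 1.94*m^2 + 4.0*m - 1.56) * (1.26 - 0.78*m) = 0.5538*m^5 - 1.1286*m^4 - 1.1352*m^3 - 0.6756*m^2 + 6.2568*m - 1.9656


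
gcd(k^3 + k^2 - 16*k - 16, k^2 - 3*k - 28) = k + 4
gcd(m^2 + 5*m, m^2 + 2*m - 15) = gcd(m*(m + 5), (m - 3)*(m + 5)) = m + 5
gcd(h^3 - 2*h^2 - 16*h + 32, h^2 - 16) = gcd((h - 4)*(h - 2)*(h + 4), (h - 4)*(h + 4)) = h^2 - 16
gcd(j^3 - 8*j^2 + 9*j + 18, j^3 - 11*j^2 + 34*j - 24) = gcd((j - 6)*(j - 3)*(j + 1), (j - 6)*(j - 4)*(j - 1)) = j - 6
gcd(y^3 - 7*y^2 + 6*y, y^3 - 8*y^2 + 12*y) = y^2 - 6*y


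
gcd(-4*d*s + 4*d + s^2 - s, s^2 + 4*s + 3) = 1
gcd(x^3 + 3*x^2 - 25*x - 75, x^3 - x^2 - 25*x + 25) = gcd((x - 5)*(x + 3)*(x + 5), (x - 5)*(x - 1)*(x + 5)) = x^2 - 25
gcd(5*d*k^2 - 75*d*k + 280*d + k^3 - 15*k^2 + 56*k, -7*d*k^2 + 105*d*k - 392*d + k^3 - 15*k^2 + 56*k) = k^2 - 15*k + 56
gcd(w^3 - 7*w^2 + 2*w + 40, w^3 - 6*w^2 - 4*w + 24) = w + 2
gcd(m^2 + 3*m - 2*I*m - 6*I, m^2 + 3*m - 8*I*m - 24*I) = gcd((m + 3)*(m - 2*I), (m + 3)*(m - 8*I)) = m + 3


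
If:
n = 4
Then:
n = 4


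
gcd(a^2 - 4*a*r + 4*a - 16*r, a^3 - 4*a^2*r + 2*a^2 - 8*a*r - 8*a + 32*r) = -a^2 + 4*a*r - 4*a + 16*r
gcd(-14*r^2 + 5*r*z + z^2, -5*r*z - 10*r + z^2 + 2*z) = 1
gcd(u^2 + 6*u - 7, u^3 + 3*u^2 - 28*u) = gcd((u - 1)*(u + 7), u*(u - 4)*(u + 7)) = u + 7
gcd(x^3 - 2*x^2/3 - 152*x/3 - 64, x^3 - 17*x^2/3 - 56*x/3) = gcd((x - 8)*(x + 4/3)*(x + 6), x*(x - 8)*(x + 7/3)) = x - 8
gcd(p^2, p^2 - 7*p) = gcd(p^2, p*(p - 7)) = p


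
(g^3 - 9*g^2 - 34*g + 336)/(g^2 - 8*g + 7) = (g^2 - 2*g - 48)/(g - 1)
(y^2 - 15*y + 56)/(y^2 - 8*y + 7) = (y - 8)/(y - 1)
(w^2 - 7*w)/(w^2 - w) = (w - 7)/(w - 1)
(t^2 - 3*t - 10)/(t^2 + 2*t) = (t - 5)/t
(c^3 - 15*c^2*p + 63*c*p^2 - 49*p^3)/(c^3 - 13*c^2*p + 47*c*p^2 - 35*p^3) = (-c + 7*p)/(-c + 5*p)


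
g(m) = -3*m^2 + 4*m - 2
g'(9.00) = -50.00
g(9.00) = -209.00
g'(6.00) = -32.00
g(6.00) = -86.00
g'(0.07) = 3.58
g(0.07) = -1.73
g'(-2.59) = 19.54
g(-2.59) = -32.48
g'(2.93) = -13.58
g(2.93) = -16.03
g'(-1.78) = 14.68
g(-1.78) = -18.63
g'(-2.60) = 19.60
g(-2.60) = -32.68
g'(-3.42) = 24.52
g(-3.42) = -50.77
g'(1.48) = -4.88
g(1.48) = -2.65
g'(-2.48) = 18.88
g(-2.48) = -30.37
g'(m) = 4 - 6*m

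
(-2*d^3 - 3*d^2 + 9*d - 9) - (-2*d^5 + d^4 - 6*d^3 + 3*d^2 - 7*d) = 2*d^5 - d^4 + 4*d^3 - 6*d^2 + 16*d - 9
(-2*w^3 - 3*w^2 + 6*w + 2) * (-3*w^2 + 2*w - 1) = 6*w^5 + 5*w^4 - 22*w^3 + 9*w^2 - 2*w - 2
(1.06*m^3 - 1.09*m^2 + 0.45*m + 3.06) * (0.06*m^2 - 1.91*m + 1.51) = 0.0636*m^5 - 2.09*m^4 + 3.7095*m^3 - 2.3218*m^2 - 5.1651*m + 4.6206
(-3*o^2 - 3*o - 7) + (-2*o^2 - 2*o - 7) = -5*o^2 - 5*o - 14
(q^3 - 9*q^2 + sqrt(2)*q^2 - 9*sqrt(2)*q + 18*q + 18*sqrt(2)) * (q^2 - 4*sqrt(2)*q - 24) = q^5 - 9*q^4 - 3*sqrt(2)*q^4 - 14*q^3 + 27*sqrt(2)*q^3 - 78*sqrt(2)*q^2 + 288*q^2 - 576*q + 216*sqrt(2)*q - 432*sqrt(2)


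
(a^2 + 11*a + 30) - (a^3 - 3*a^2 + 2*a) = -a^3 + 4*a^2 + 9*a + 30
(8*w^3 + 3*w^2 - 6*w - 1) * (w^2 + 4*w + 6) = 8*w^5 + 35*w^4 + 54*w^3 - 7*w^2 - 40*w - 6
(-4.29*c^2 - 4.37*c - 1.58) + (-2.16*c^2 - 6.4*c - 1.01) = -6.45*c^2 - 10.77*c - 2.59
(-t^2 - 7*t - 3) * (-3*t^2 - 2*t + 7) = 3*t^4 + 23*t^3 + 16*t^2 - 43*t - 21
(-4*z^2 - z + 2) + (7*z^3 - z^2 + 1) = 7*z^3 - 5*z^2 - z + 3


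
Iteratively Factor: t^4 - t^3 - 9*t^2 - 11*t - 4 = (t + 1)*(t^3 - 2*t^2 - 7*t - 4) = (t + 1)^2*(t^2 - 3*t - 4) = (t - 4)*(t + 1)^2*(t + 1)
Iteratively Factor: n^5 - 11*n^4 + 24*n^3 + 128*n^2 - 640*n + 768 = (n - 4)*(n^4 - 7*n^3 - 4*n^2 + 112*n - 192) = (n - 4)*(n + 4)*(n^3 - 11*n^2 + 40*n - 48) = (n - 4)^2*(n + 4)*(n^2 - 7*n + 12) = (n - 4)^2*(n - 3)*(n + 4)*(n - 4)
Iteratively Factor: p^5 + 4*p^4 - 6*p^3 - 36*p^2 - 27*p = (p + 1)*(p^4 + 3*p^3 - 9*p^2 - 27*p) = (p + 1)*(p + 3)*(p^3 - 9*p) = (p + 1)*(p + 3)^2*(p^2 - 3*p) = (p - 3)*(p + 1)*(p + 3)^2*(p)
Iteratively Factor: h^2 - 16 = (h - 4)*(h + 4)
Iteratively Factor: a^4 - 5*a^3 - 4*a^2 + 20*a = (a + 2)*(a^3 - 7*a^2 + 10*a) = (a - 5)*(a + 2)*(a^2 - 2*a) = a*(a - 5)*(a + 2)*(a - 2)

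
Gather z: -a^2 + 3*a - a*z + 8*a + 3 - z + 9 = -a^2 + 11*a + z*(-a - 1) + 12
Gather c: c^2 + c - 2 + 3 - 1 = c^2 + c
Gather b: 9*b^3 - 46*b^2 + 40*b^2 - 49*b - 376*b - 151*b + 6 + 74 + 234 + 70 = 9*b^3 - 6*b^2 - 576*b + 384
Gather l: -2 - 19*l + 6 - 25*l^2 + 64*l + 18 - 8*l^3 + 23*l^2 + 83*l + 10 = -8*l^3 - 2*l^2 + 128*l + 32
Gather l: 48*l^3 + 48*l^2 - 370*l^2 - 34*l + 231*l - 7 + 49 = 48*l^3 - 322*l^2 + 197*l + 42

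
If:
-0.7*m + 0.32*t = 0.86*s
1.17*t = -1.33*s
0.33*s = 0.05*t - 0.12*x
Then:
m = 0.542314247837889*x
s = -0.310207688908529*x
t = 0.352629253203712*x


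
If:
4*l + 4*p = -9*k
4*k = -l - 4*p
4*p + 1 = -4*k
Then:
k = -3/5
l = 1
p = 7/20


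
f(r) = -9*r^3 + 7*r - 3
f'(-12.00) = -3881.00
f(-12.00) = 15465.00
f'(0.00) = 7.00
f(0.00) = -3.00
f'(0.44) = 1.77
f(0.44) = -0.69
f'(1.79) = -79.51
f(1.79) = -42.09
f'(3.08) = -249.13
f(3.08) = -244.40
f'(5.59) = -836.70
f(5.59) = -1535.96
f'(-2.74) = -195.71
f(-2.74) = 162.96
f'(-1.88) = -88.43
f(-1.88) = 43.64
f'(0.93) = -16.35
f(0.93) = -3.73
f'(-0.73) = -7.39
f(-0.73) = -4.61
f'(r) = 7 - 27*r^2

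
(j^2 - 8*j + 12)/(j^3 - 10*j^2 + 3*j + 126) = (j - 2)/(j^2 - 4*j - 21)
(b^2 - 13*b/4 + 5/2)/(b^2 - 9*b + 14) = (b - 5/4)/(b - 7)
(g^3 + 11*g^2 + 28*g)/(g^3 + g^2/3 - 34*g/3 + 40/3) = 3*g*(g + 7)/(3*g^2 - 11*g + 10)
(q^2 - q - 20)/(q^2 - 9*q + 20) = (q + 4)/(q - 4)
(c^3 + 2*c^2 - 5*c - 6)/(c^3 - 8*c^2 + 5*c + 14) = (c + 3)/(c - 7)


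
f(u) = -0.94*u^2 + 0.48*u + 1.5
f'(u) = 0.48 - 1.88*u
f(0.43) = 1.53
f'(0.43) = -0.33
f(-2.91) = -7.86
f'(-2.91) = 5.95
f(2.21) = -2.03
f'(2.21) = -3.67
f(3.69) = -9.53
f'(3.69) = -6.46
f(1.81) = -0.71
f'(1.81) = -2.92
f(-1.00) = 0.08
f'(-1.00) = 2.36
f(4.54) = -15.70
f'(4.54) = -8.06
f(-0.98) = 0.13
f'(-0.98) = 2.32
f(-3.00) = -8.40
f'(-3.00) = 6.12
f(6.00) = -29.46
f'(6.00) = -10.80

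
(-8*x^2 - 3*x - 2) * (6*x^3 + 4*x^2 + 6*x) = -48*x^5 - 50*x^4 - 72*x^3 - 26*x^2 - 12*x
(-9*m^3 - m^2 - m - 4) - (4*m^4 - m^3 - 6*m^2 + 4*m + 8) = -4*m^4 - 8*m^3 + 5*m^2 - 5*m - 12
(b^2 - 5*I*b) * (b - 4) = b^3 - 4*b^2 - 5*I*b^2 + 20*I*b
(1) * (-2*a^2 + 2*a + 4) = -2*a^2 + 2*a + 4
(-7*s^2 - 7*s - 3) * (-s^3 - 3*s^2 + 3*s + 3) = 7*s^5 + 28*s^4 + 3*s^3 - 33*s^2 - 30*s - 9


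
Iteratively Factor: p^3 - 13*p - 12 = (p + 3)*(p^2 - 3*p - 4) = (p + 1)*(p + 3)*(p - 4)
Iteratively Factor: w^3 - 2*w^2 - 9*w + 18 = (w + 3)*(w^2 - 5*w + 6) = (w - 2)*(w + 3)*(w - 3)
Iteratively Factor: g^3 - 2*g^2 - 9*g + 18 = (g - 2)*(g^2 - 9) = (g - 2)*(g + 3)*(g - 3)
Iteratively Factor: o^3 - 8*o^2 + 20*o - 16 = (o - 2)*(o^2 - 6*o + 8) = (o - 4)*(o - 2)*(o - 2)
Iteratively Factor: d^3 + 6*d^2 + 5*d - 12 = (d + 4)*(d^2 + 2*d - 3) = (d - 1)*(d + 4)*(d + 3)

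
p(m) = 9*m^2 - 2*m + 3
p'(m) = 18*m - 2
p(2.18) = 41.41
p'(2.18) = 37.24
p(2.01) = 35.34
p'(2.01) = 34.18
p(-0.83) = 10.86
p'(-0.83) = -16.94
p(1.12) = 12.05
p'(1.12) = 18.16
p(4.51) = 177.04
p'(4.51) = 79.18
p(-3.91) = 148.41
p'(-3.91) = -72.38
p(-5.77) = 314.18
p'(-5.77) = -105.86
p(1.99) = 34.66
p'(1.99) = 33.82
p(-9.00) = 750.00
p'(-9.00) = -164.00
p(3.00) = 78.00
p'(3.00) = 52.00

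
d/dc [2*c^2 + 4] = 4*c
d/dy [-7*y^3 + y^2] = y*(2 - 21*y)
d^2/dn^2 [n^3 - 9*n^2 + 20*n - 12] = 6*n - 18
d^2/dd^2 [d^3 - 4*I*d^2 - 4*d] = 6*d - 8*I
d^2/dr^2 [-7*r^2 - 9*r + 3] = -14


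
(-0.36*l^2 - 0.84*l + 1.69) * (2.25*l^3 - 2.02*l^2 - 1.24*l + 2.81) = -0.81*l^5 - 1.1628*l^4 + 5.9457*l^3 - 3.3838*l^2 - 4.456*l + 4.7489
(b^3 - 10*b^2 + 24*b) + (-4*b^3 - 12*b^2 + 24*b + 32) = -3*b^3 - 22*b^2 + 48*b + 32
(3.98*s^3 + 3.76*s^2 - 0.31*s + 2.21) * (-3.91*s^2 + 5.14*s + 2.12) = -15.5618*s^5 + 5.7556*s^4 + 28.9761*s^3 - 2.2633*s^2 + 10.7022*s + 4.6852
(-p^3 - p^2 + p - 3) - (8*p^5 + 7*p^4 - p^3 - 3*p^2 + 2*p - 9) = -8*p^5 - 7*p^4 + 2*p^2 - p + 6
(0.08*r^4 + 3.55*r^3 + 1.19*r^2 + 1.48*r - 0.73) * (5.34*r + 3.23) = 0.4272*r^5 + 19.2154*r^4 + 17.8211*r^3 + 11.7469*r^2 + 0.882200000000001*r - 2.3579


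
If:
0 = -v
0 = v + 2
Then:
No Solution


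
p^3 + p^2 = p^2*(p + 1)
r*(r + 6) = r^2 + 6*r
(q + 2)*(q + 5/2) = q^2 + 9*q/2 + 5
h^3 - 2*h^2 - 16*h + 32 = (h - 4)*(h - 2)*(h + 4)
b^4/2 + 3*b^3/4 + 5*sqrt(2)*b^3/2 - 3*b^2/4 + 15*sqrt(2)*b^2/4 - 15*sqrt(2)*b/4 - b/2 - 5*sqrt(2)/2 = (b/2 + 1)*(b - 1)*(b + 1/2)*(b + 5*sqrt(2))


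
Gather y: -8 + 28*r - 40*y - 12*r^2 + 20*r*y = -12*r^2 + 28*r + y*(20*r - 40) - 8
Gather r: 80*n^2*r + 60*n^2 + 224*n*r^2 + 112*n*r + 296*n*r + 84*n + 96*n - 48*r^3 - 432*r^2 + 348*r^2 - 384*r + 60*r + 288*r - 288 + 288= 60*n^2 + 180*n - 48*r^3 + r^2*(224*n - 84) + r*(80*n^2 + 408*n - 36)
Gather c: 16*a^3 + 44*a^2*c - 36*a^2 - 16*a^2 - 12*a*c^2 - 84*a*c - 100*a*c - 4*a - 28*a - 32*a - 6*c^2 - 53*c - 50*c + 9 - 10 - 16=16*a^3 - 52*a^2 - 64*a + c^2*(-12*a - 6) + c*(44*a^2 - 184*a - 103) - 17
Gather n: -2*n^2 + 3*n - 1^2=-2*n^2 + 3*n - 1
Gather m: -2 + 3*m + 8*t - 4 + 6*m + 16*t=9*m + 24*t - 6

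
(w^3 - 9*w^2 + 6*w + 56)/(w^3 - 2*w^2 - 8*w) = (w - 7)/w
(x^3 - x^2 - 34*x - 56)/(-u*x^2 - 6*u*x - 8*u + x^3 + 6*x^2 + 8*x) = (x - 7)/(-u + x)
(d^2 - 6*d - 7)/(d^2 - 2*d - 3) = (d - 7)/(d - 3)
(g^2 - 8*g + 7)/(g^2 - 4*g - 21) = (g - 1)/(g + 3)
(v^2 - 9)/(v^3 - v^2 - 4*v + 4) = (v^2 - 9)/(v^3 - v^2 - 4*v + 4)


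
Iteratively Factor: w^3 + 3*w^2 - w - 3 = (w + 1)*(w^2 + 2*w - 3) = (w - 1)*(w + 1)*(w + 3)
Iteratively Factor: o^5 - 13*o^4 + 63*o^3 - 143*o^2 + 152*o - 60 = (o - 2)*(o^4 - 11*o^3 + 41*o^2 - 61*o + 30) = (o - 2)*(o - 1)*(o^3 - 10*o^2 + 31*o - 30) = (o - 2)^2*(o - 1)*(o^2 - 8*o + 15) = (o - 3)*(o - 2)^2*(o - 1)*(o - 5)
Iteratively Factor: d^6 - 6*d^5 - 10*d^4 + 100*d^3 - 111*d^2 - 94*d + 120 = (d - 3)*(d^5 - 3*d^4 - 19*d^3 + 43*d^2 + 18*d - 40) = (d - 5)*(d - 3)*(d^4 + 2*d^3 - 9*d^2 - 2*d + 8) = (d - 5)*(d - 3)*(d - 1)*(d^3 + 3*d^2 - 6*d - 8) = (d - 5)*(d - 3)*(d - 1)*(d + 1)*(d^2 + 2*d - 8) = (d - 5)*(d - 3)*(d - 2)*(d - 1)*(d + 1)*(d + 4)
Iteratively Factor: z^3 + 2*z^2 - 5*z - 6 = (z + 3)*(z^2 - z - 2) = (z + 1)*(z + 3)*(z - 2)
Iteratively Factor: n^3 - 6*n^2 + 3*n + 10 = (n - 5)*(n^2 - n - 2) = (n - 5)*(n - 2)*(n + 1)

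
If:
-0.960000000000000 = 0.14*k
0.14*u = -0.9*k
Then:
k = -6.86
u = 44.08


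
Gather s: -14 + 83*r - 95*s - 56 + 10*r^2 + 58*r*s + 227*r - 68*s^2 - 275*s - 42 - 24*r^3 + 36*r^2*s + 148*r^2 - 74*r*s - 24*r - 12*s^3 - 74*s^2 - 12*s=-24*r^3 + 158*r^2 + 286*r - 12*s^3 - 142*s^2 + s*(36*r^2 - 16*r - 382) - 112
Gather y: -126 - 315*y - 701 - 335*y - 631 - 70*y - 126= -720*y - 1584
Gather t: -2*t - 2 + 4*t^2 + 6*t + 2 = 4*t^2 + 4*t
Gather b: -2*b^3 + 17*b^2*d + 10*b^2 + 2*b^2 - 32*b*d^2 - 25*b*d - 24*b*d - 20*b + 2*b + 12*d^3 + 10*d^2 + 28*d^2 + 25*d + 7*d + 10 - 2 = -2*b^3 + b^2*(17*d + 12) + b*(-32*d^2 - 49*d - 18) + 12*d^3 + 38*d^2 + 32*d + 8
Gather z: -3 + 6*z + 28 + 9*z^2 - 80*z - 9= 9*z^2 - 74*z + 16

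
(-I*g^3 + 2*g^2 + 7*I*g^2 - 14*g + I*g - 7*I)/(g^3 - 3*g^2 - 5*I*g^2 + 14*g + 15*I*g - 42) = (-I*g^3 + g^2*(2 + 7*I) + g*(-14 + I) - 7*I)/(g^3 - g^2*(3 + 5*I) + g*(14 + 15*I) - 42)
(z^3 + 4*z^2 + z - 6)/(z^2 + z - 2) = z + 3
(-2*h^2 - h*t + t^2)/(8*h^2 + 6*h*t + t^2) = (-2*h^2 - h*t + t^2)/(8*h^2 + 6*h*t + t^2)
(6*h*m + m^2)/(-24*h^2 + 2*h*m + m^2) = -m/(4*h - m)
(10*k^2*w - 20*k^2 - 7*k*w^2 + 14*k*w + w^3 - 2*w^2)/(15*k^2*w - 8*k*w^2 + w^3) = (-2*k*w + 4*k + w^2 - 2*w)/(w*(-3*k + w))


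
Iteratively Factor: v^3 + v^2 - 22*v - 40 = (v + 4)*(v^2 - 3*v - 10) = (v + 2)*(v + 4)*(v - 5)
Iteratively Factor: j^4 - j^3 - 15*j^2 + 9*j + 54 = (j - 3)*(j^3 + 2*j^2 - 9*j - 18) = (j - 3)*(j + 2)*(j^2 - 9) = (j - 3)*(j + 2)*(j + 3)*(j - 3)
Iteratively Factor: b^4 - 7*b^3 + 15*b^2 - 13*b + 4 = (b - 1)*(b^3 - 6*b^2 + 9*b - 4) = (b - 4)*(b - 1)*(b^2 - 2*b + 1) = (b - 4)*(b - 1)^2*(b - 1)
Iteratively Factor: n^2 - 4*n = (n - 4)*(n)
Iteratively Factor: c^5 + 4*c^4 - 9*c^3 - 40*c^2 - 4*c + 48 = (c - 1)*(c^4 + 5*c^3 - 4*c^2 - 44*c - 48) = (c - 3)*(c - 1)*(c^3 + 8*c^2 + 20*c + 16) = (c - 3)*(c - 1)*(c + 2)*(c^2 + 6*c + 8) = (c - 3)*(c - 1)*(c + 2)*(c + 4)*(c + 2)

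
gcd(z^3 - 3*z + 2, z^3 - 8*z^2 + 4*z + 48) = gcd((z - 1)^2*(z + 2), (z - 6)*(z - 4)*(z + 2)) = z + 2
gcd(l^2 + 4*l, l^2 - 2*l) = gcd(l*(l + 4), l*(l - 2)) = l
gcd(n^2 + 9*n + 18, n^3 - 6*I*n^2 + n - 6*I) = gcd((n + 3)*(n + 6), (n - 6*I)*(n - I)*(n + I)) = 1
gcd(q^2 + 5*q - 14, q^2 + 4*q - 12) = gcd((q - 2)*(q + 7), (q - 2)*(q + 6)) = q - 2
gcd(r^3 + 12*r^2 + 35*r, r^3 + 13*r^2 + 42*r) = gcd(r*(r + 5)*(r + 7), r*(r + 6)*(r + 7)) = r^2 + 7*r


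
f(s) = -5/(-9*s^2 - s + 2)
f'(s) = -5*(18*s + 1)/(-9*s^2 - s + 2)^2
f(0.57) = 3.35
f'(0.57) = -25.22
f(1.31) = 0.34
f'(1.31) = -0.56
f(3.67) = 0.04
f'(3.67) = -0.02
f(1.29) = 0.35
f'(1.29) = -0.59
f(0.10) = -2.76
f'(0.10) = -4.27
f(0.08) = -2.68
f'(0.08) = -3.52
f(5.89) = 0.02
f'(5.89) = -0.01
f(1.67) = 0.20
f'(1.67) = -0.25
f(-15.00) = 0.00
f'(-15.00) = 0.00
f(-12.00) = 0.00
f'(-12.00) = 0.00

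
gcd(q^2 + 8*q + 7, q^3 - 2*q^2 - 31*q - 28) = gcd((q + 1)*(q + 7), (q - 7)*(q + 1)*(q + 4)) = q + 1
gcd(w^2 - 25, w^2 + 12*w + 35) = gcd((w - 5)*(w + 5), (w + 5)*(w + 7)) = w + 5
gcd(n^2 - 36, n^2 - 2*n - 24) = n - 6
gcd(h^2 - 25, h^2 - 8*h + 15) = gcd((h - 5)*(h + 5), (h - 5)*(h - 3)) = h - 5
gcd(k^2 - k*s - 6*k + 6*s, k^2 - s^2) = -k + s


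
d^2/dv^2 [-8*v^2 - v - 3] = -16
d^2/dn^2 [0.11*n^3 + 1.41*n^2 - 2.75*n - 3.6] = 0.66*n + 2.82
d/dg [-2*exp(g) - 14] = -2*exp(g)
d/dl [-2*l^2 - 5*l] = -4*l - 5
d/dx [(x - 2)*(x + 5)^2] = (x + 5)*(3*x + 1)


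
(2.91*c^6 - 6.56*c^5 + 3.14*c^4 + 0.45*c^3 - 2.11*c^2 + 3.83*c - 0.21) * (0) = 0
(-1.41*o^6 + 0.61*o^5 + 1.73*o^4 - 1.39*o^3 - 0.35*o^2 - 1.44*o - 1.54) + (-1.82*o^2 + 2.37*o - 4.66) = -1.41*o^6 + 0.61*o^5 + 1.73*o^4 - 1.39*o^3 - 2.17*o^2 + 0.93*o - 6.2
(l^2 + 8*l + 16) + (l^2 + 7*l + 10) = 2*l^2 + 15*l + 26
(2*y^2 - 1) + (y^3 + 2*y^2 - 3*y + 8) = y^3 + 4*y^2 - 3*y + 7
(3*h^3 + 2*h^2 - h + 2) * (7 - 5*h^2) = -15*h^5 - 10*h^4 + 26*h^3 + 4*h^2 - 7*h + 14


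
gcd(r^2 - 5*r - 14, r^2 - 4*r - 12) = r + 2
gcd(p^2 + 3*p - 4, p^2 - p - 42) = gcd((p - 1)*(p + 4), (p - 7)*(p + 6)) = 1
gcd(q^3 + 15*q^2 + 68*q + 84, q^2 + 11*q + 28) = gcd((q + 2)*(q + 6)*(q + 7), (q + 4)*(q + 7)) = q + 7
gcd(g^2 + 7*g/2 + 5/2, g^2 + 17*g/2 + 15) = g + 5/2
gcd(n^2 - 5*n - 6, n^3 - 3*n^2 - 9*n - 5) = n + 1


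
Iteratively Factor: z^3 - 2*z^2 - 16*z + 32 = (z + 4)*(z^2 - 6*z + 8) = (z - 4)*(z + 4)*(z - 2)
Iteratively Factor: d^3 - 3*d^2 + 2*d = (d)*(d^2 - 3*d + 2) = d*(d - 1)*(d - 2)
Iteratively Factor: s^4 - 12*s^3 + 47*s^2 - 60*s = (s - 3)*(s^3 - 9*s^2 + 20*s) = (s - 4)*(s - 3)*(s^2 - 5*s) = s*(s - 4)*(s - 3)*(s - 5)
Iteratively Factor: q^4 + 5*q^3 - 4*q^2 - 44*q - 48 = (q - 3)*(q^3 + 8*q^2 + 20*q + 16) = (q - 3)*(q + 2)*(q^2 + 6*q + 8) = (q - 3)*(q + 2)^2*(q + 4)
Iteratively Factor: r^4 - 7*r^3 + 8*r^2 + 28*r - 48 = (r - 4)*(r^3 - 3*r^2 - 4*r + 12) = (r - 4)*(r - 3)*(r^2 - 4) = (r - 4)*(r - 3)*(r + 2)*(r - 2)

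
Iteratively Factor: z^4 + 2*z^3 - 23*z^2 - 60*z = (z - 5)*(z^3 + 7*z^2 + 12*z) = z*(z - 5)*(z^2 + 7*z + 12) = z*(z - 5)*(z + 3)*(z + 4)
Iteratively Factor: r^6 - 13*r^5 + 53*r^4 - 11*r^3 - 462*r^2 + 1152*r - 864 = (r + 3)*(r^5 - 16*r^4 + 101*r^3 - 314*r^2 + 480*r - 288) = (r - 4)*(r + 3)*(r^4 - 12*r^3 + 53*r^2 - 102*r + 72) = (r - 4)*(r - 2)*(r + 3)*(r^3 - 10*r^2 + 33*r - 36) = (r - 4)*(r - 3)*(r - 2)*(r + 3)*(r^2 - 7*r + 12) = (r - 4)^2*(r - 3)*(r - 2)*(r + 3)*(r - 3)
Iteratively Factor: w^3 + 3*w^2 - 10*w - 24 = (w + 2)*(w^2 + w - 12) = (w + 2)*(w + 4)*(w - 3)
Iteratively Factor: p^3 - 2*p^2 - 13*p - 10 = (p + 2)*(p^2 - 4*p - 5) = (p - 5)*(p + 2)*(p + 1)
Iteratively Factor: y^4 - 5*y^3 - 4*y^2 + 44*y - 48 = (y + 3)*(y^3 - 8*y^2 + 20*y - 16) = (y - 2)*(y + 3)*(y^2 - 6*y + 8) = (y - 4)*(y - 2)*(y + 3)*(y - 2)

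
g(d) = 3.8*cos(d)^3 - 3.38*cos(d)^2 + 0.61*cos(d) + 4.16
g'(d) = -11.4*sin(d)*cos(d)^2 + 6.76*sin(d)*cos(d) - 0.61*sin(d)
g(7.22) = 4.13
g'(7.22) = -0.49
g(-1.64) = 4.10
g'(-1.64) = 1.13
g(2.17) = 2.06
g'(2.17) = -6.65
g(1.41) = 4.19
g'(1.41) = 0.18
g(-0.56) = 4.56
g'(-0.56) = 1.63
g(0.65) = 4.42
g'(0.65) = -1.48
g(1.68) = 4.05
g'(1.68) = -1.47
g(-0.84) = 4.19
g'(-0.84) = 0.88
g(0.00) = 5.19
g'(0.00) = 0.00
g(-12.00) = 4.55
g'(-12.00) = -1.62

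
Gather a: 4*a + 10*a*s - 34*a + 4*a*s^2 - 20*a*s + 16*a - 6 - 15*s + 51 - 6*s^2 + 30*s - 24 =a*(4*s^2 - 10*s - 14) - 6*s^2 + 15*s + 21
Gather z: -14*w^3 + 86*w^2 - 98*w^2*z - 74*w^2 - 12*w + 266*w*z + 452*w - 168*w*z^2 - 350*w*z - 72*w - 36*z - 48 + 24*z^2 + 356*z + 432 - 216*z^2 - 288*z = -14*w^3 + 12*w^2 + 368*w + z^2*(-168*w - 192) + z*(-98*w^2 - 84*w + 32) + 384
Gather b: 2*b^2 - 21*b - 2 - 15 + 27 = 2*b^2 - 21*b + 10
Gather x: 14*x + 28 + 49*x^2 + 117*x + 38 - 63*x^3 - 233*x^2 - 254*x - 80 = -63*x^3 - 184*x^2 - 123*x - 14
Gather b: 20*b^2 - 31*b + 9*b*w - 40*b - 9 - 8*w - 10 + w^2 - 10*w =20*b^2 + b*(9*w - 71) + w^2 - 18*w - 19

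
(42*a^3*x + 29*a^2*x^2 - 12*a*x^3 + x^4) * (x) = 42*a^3*x^2 + 29*a^2*x^3 - 12*a*x^4 + x^5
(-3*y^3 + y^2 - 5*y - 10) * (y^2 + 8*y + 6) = -3*y^5 - 23*y^4 - 15*y^3 - 44*y^2 - 110*y - 60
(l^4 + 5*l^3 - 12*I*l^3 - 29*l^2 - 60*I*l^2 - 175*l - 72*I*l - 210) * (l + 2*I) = l^5 + 5*l^4 - 10*I*l^4 - 5*l^3 - 50*I*l^3 - 55*l^2 - 130*I*l^2 - 66*l - 350*I*l - 420*I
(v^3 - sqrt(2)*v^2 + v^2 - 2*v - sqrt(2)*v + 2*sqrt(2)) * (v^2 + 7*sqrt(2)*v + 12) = v^5 + v^4 + 6*sqrt(2)*v^4 - 4*v^3 + 6*sqrt(2)*v^3 - 24*sqrt(2)*v^2 - 2*v^2 - 12*sqrt(2)*v + 4*v + 24*sqrt(2)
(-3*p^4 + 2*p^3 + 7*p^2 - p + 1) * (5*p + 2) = -15*p^5 + 4*p^4 + 39*p^3 + 9*p^2 + 3*p + 2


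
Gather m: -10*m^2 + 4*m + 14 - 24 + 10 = -10*m^2 + 4*m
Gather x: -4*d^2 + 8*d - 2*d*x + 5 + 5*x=-4*d^2 + 8*d + x*(5 - 2*d) + 5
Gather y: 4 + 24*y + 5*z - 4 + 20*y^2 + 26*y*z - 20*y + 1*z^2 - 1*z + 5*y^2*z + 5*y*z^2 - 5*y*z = y^2*(5*z + 20) + y*(5*z^2 + 21*z + 4) + z^2 + 4*z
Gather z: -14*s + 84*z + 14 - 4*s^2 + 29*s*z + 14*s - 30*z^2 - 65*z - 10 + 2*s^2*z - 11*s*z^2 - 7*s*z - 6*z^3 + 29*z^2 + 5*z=-4*s^2 - 6*z^3 + z^2*(-11*s - 1) + z*(2*s^2 + 22*s + 24) + 4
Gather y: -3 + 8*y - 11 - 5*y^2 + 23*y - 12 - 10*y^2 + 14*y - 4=-15*y^2 + 45*y - 30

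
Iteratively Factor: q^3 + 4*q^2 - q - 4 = (q + 1)*(q^2 + 3*q - 4) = (q - 1)*(q + 1)*(q + 4)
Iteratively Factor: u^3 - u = (u - 1)*(u^2 + u) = u*(u - 1)*(u + 1)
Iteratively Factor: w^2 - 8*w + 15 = (w - 5)*(w - 3)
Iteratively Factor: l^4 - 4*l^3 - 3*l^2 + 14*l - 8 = (l - 1)*(l^3 - 3*l^2 - 6*l + 8) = (l - 4)*(l - 1)*(l^2 + l - 2) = (l - 4)*(l - 1)*(l + 2)*(l - 1)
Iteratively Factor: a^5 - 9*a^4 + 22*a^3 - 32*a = (a - 4)*(a^4 - 5*a^3 + 2*a^2 + 8*a) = (a - 4)^2*(a^3 - a^2 - 2*a) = (a - 4)^2*(a - 2)*(a^2 + a) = (a - 4)^2*(a - 2)*(a + 1)*(a)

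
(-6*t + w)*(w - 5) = -6*t*w + 30*t + w^2 - 5*w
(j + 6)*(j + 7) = j^2 + 13*j + 42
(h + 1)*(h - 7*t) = h^2 - 7*h*t + h - 7*t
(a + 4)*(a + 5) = a^2 + 9*a + 20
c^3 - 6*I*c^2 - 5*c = c*(c - 5*I)*(c - I)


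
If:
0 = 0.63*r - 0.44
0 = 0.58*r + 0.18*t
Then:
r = 0.70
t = -2.25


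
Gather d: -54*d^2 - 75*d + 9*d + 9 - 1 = -54*d^2 - 66*d + 8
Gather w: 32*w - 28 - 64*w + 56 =28 - 32*w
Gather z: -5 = -5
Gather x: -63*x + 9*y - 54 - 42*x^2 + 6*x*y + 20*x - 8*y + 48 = -42*x^2 + x*(6*y - 43) + y - 6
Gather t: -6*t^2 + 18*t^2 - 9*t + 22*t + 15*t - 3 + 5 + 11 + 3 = 12*t^2 + 28*t + 16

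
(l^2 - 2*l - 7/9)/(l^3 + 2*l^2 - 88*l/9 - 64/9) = (9*l^2 - 18*l - 7)/(9*l^3 + 18*l^2 - 88*l - 64)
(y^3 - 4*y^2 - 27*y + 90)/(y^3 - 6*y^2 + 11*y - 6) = (y^2 - y - 30)/(y^2 - 3*y + 2)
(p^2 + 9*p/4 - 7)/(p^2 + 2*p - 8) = (p - 7/4)/(p - 2)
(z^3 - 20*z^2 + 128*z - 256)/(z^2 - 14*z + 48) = (z^2 - 12*z + 32)/(z - 6)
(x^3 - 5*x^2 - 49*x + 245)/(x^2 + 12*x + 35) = (x^2 - 12*x + 35)/(x + 5)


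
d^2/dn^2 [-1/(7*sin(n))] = (sin(n)^2 - 2)/(7*sin(n)^3)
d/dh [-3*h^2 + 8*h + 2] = 8 - 6*h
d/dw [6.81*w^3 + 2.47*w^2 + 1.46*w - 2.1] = 20.43*w^2 + 4.94*w + 1.46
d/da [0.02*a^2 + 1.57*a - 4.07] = 0.04*a + 1.57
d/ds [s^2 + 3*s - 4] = 2*s + 3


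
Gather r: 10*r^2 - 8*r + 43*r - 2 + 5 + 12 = 10*r^2 + 35*r + 15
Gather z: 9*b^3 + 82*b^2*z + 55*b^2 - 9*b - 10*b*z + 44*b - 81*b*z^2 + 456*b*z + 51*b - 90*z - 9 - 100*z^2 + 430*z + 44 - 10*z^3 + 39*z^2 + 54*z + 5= 9*b^3 + 55*b^2 + 86*b - 10*z^3 + z^2*(-81*b - 61) + z*(82*b^2 + 446*b + 394) + 40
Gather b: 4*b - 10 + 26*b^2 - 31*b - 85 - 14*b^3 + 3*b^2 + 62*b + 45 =-14*b^3 + 29*b^2 + 35*b - 50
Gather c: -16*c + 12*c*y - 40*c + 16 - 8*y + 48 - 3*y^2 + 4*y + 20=c*(12*y - 56) - 3*y^2 - 4*y + 84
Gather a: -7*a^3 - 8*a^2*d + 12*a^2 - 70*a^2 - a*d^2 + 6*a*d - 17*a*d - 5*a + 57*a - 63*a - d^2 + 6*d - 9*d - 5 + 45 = -7*a^3 + a^2*(-8*d - 58) + a*(-d^2 - 11*d - 11) - d^2 - 3*d + 40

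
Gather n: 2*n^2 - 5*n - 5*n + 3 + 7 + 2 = 2*n^2 - 10*n + 12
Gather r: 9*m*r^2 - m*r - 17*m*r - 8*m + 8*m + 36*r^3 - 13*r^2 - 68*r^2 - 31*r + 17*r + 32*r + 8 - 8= 36*r^3 + r^2*(9*m - 81) + r*(18 - 18*m)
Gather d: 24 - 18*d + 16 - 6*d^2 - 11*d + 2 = -6*d^2 - 29*d + 42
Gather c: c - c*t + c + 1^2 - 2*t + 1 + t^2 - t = c*(2 - t) + t^2 - 3*t + 2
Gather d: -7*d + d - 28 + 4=-6*d - 24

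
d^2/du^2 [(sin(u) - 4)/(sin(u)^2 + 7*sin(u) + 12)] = (-sin(u)^5 + 23*sin(u)^4 + 158*sin(u)^3 + 64*sin(u)^2 - 720*sin(u) - 464)/(sin(u)^2 + 7*sin(u) + 12)^3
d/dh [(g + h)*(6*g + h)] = 7*g + 2*h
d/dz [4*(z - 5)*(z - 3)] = 8*z - 32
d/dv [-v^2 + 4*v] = 4 - 2*v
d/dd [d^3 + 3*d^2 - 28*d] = 3*d^2 + 6*d - 28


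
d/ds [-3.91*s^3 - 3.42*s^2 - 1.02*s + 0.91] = -11.73*s^2 - 6.84*s - 1.02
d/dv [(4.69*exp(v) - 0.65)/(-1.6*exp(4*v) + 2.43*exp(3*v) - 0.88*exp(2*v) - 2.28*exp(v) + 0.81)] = (22.512*exp(4*v) - 26.9534*exp(3*v) + 8.8657*exp(2*v) - 1.144*exp(v) + 2.3169)*exp(v)/(2.56*exp(8*v) - 7.776*exp(7*v) + 8.7209*exp(6*v) + 3.0192*exp(5*v) - 12.8984*exp(4*v) + 7.9494*exp(3*v) + 3.7728*exp(2*v) - 3.6936*exp(v) + 0.6561)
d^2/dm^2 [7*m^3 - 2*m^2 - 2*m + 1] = 42*m - 4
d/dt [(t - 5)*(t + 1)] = 2*t - 4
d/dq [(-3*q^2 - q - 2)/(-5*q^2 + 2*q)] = (-11*q^2 - 20*q + 4)/(q^2*(25*q^2 - 20*q + 4))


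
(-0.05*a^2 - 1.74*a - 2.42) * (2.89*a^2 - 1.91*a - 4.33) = -0.1445*a^4 - 4.9331*a^3 - 3.4539*a^2 + 12.1564*a + 10.4786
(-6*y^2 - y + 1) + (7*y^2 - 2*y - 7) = y^2 - 3*y - 6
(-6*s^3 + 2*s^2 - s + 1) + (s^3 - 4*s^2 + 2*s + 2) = -5*s^3 - 2*s^2 + s + 3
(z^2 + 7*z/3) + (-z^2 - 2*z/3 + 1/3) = 5*z/3 + 1/3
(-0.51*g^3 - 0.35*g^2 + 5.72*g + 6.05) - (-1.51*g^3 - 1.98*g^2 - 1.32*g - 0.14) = 1.0*g^3 + 1.63*g^2 + 7.04*g + 6.19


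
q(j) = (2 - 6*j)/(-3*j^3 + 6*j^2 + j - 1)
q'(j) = (2 - 6*j)*(9*j^2 - 12*j - 1)/(-3*j^3 + 6*j^2 + j - 1)^2 - 6/(-3*j^3 + 6*j^2 + j - 1) = 2*(-18*j^3 + 27*j^2 - 12*j + 2)/(9*j^6 - 36*j^5 + 30*j^4 + 18*j^3 - 11*j^2 - 2*j + 1)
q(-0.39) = -14.49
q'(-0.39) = 264.41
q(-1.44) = 0.56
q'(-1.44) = 0.72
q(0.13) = -1.57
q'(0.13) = 2.85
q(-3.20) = 0.14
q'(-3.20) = 0.07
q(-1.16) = 0.85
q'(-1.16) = 1.43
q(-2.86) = 0.17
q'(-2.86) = 0.10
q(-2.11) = 0.28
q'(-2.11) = 0.24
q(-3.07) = 0.15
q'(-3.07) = 0.08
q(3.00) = 0.64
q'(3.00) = -0.89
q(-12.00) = 0.01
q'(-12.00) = 0.00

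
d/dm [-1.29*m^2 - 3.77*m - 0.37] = -2.58*m - 3.77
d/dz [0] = 0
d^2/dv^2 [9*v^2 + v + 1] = 18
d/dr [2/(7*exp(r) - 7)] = -1/(14*sinh(r/2)^2)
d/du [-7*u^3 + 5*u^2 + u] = -21*u^2 + 10*u + 1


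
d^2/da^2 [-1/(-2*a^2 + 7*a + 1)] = 2*(4*a^2 - 14*a - (4*a - 7)^2 - 2)/(-2*a^2 + 7*a + 1)^3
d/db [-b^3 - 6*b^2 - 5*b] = -3*b^2 - 12*b - 5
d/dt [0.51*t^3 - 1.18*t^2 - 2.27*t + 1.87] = 1.53*t^2 - 2.36*t - 2.27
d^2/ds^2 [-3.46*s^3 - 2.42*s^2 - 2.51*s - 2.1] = -20.76*s - 4.84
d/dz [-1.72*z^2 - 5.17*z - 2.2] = -3.44*z - 5.17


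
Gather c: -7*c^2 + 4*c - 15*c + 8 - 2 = -7*c^2 - 11*c + 6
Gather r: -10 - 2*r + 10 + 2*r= 0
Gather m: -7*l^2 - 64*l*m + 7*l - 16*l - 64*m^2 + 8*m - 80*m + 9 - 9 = -7*l^2 - 9*l - 64*m^2 + m*(-64*l - 72)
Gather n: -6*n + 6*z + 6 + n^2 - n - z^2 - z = n^2 - 7*n - z^2 + 5*z + 6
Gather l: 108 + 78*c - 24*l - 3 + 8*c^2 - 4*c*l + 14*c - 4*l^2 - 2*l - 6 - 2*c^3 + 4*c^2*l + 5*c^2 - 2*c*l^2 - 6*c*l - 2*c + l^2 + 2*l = -2*c^3 + 13*c^2 + 90*c + l^2*(-2*c - 3) + l*(4*c^2 - 10*c - 24) + 99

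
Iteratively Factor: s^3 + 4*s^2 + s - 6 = (s - 1)*(s^2 + 5*s + 6) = (s - 1)*(s + 2)*(s + 3)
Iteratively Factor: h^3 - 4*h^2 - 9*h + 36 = (h - 3)*(h^2 - h - 12) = (h - 4)*(h - 3)*(h + 3)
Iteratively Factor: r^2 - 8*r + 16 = (r - 4)*(r - 4)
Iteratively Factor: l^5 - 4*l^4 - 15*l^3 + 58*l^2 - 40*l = (l - 2)*(l^4 - 2*l^3 - 19*l^2 + 20*l) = (l - 5)*(l - 2)*(l^3 + 3*l^2 - 4*l) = l*(l - 5)*(l - 2)*(l^2 + 3*l - 4) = l*(l - 5)*(l - 2)*(l - 1)*(l + 4)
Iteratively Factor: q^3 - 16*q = (q)*(q^2 - 16) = q*(q + 4)*(q - 4)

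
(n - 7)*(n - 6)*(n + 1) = n^3 - 12*n^2 + 29*n + 42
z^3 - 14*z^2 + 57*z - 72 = (z - 8)*(z - 3)^2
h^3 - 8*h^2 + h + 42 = (h - 7)*(h - 3)*(h + 2)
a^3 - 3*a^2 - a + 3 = (a - 3)*(a - 1)*(a + 1)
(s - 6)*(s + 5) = s^2 - s - 30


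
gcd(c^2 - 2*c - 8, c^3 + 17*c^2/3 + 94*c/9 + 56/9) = c + 2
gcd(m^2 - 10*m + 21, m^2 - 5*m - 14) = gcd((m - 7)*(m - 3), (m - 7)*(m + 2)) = m - 7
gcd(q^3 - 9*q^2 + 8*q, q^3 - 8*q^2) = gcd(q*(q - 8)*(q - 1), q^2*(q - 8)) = q^2 - 8*q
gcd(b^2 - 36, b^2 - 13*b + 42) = b - 6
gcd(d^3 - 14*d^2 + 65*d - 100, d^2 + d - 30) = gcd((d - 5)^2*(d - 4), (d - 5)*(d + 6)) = d - 5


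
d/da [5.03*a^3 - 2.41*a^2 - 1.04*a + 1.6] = 15.09*a^2 - 4.82*a - 1.04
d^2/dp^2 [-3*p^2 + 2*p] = -6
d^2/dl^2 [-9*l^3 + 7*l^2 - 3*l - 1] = 14 - 54*l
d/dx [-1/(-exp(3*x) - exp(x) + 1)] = -(3*exp(2*x) + 1)*exp(x)/(exp(3*x) + exp(x) - 1)^2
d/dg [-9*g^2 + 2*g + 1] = 2 - 18*g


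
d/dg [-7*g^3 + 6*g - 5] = 6 - 21*g^2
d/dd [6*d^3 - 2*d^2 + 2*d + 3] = 18*d^2 - 4*d + 2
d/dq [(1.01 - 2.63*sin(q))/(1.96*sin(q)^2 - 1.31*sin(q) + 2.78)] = (5.1548*sin(q)^2 - 3.9592*sin(q) - 5.9883)*cos(q)/(3.8416*sin(q)^4 - 5.1352*sin(q)^3 + 12.6137*sin(q)^2 - 7.2836*sin(q) + 7.7284)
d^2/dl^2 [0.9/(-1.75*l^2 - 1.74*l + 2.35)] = (5.5125*l^2 + 5.481*l - 0.9*(3.5*l + 1.74)*(7.0*l + 3.48) - 7.4025)/(1.75*l^2 + 1.74*l - 2.35)^3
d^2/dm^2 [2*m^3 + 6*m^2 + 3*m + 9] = 12*m + 12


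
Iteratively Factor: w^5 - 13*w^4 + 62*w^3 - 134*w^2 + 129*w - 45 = (w - 3)*(w^4 - 10*w^3 + 32*w^2 - 38*w + 15) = (w - 3)*(w - 1)*(w^3 - 9*w^2 + 23*w - 15) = (w - 5)*(w - 3)*(w - 1)*(w^2 - 4*w + 3) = (w - 5)*(w - 3)*(w - 1)^2*(w - 3)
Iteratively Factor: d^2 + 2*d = (d + 2)*(d)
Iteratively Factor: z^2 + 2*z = (z + 2)*(z)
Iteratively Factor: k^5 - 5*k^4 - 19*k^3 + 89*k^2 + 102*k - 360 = (k + 3)*(k^4 - 8*k^3 + 5*k^2 + 74*k - 120) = (k - 4)*(k + 3)*(k^3 - 4*k^2 - 11*k + 30) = (k - 4)*(k + 3)^2*(k^2 - 7*k + 10) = (k - 5)*(k - 4)*(k + 3)^2*(k - 2)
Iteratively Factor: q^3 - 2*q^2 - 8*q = (q + 2)*(q^2 - 4*q) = (q - 4)*(q + 2)*(q)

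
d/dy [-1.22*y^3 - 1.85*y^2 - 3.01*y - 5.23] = -3.66*y^2 - 3.7*y - 3.01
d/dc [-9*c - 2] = -9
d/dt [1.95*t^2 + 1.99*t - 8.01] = 3.9*t + 1.99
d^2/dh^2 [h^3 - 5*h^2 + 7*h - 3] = 6*h - 10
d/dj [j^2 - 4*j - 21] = 2*j - 4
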